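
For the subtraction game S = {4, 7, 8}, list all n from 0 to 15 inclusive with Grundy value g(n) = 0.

Build the Grundy sequence with g(k) = mex{g(k−s) : s ∈ {4, 7, 8}, s ≤ k}:
k:     0  1  2  3  4  5  6  7  8  9 10 11 12 13 14 15
g(k):  0  0  0  0  1  1  1  1  2  2  2  2  0  0  0  0
The P-positions (g = 0) in 0..15 are 0, 1, 2, 3, 12, 13, 14, 15.

0, 1, 2, 3, 12, 13, 14, 15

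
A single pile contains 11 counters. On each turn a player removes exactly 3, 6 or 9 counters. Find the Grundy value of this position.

Compute g(0), g(1), … for moves {3, 6, 9}:
g(0) = mex{} = 0
g(1) = mex{} = 0
g(2) = mex{} = 0
g(3) = mex{0} = 1
g(4) = mex{0} = 1
g(5) = mex{0} = 1
g(6) = mex{0,1} = 2
g(7) = mex{0,1} = 2
g(8) = mex{0,1} = 2
g(9) = mex{0,1,2} = 3
g(10) = mex{0,1,2} = 3
g(11) = mex{0,1,2} = 3
So g(11) = 3.

3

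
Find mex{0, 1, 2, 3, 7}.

The values 0, 1, 2, 3 are all present; 4 is the first non-negative integer missing from the set.

4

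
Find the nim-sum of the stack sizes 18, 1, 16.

3

Compute the nim-sum pairwise:
18 ⊕ 1 = 19
19 ⊕ 16 = 3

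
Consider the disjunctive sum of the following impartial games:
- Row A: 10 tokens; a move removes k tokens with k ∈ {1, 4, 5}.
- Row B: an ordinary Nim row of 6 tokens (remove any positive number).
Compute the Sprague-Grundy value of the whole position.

For row A, compute g(0), g(1), … with moves {1, 4, 5}:
g(0) = mex{} = 0
g(1) = mex{0} = 1
g(2) = mex{1} = 0
g(3) = mex{0} = 1
g(4) = mex{0,1} = 2
g(5) = mex{0,1,2} = 3
g(6) = mex{0,1,3} = 2
g(7) = mex{0,1,2} = 3
g(8) = mex{1,2,3} = 0
g(9) = mex{0,2,3} = 1
g(10) = mex{1,2,3} = 0
So g(10) = 0.
Row B is a plain Nim row of size 6, so its Grundy value is 6.
The value of a disjunctive sum is the nim-sum of the parts.
Combined value = 0 XOR 6 = 6.

6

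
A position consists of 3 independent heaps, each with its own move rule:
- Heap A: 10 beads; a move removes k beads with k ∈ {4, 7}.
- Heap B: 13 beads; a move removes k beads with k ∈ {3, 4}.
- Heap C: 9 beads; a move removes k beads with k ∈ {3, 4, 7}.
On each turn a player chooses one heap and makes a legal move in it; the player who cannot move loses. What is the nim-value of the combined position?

3

Build the Grundy sequence for heap A with g(k) = mex{g(k−s) : s ∈ {4, 7}, s ≤ k}:
g(0) = mex{} = 0
g(1) = mex{} = 0
g(2) = mex{} = 0
g(3) = mex{} = 0
g(4) = mex{0} = 1
g(5) = mex{0} = 1
g(6) = mex{0} = 1
g(7) = mex{0} = 1
g(8) = mex{0,1} = 2
g(9) = mex{0,1} = 2
g(10) = mex{0,1} = 2
So g(10) = 2.
Build the Grundy sequence for heap B with g(k) = mex{g(k−s) : s ∈ {3, 4}, s ≤ k}:
k:     0  1  2  3  4  5  6  7  8  9 10 11 12 13
g(k):  0  0  0  1  1  1  2  0  0  0  1  1  1  2
So g(13) = 2.
Build the Grundy sequence for heap C with g(k) = mex{g(k−s) : s ∈ {3, 4, 7}, s ≤ k}:
g(0) = mex{} = 0
g(1) = mex{} = 0
g(2) = mex{} = 0
g(3) = mex{0} = 1
g(4) = mex{0} = 1
g(5) = mex{0} = 1
g(6) = mex{0,1} = 2
g(7) = mex{0,1} = 2
g(8) = mex{0,1} = 2
g(9) = mex{0,1,2} = 3
So g(9) = 3.
The value of a disjunctive sum is the nim-sum of the parts.
Combined value = 2 ⊕ 2 ⊕ 3 = 3.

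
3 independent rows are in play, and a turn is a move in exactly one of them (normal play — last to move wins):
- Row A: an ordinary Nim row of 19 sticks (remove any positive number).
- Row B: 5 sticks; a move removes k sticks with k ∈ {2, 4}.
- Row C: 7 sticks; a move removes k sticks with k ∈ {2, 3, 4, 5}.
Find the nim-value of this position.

Row A is a plain Nim row of size 19, so its Grundy value is 19.
Grundy values for row B (subtraction set {2, 4}):
g(0) = mex{} = 0
g(1) = mex{} = 0
g(2) = mex{0} = 1
g(3) = mex{0} = 1
g(4) = mex{0,1} = 2
g(5) = mex{0,1} = 2
So g(5) = 2.
Build the Grundy sequence for row C with g(k) = mex{g(k−s) : s ∈ {2, 3, 4, 5}, s ≤ k}:
k:     0  1  2  3  4  5  6  7
g(k):  0  0  1  1  2  2  3  0
So g(7) = 0.
By the Sprague-Grundy theorem, the Grundy value of a sum of independent games is the XOR of the component values.
Combined value = 19 ⊕ 2 ⊕ 0 = 17.

17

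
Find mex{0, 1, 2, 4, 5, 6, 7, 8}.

3

The values 0, 1, 2 are all present; 3 is the first non-negative integer missing from the set.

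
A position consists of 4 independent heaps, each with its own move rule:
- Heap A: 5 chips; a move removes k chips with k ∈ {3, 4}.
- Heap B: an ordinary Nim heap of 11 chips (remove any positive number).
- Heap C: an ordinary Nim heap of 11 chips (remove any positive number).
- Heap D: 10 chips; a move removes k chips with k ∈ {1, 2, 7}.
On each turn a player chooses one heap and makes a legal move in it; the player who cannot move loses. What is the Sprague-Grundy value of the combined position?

For heap A, compute g(0), g(1), … with moves {3, 4}:
g(0) = mex{} = 0
g(1) = mex{} = 0
g(2) = mex{} = 0
g(3) = mex{0} = 1
g(4) = mex{0} = 1
g(5) = mex{0} = 1
So g(5) = 1.
Heap B is a plain Nim heap of size 11, so its Grundy value is 11.
Heap C is a plain Nim heap of size 11, so its Grundy value is 11.
Grundy values for heap D (subtraction set {1, 2, 7}):
k:     0  1  2  3  4  5  6  7  8  9 10
g(k):  0  1  2  0  1  2  0  1  2  0  1
So g(10) = 1.
By the Sprague-Grundy theorem, the Grundy value of a sum of independent games is the XOR of the component values.
Combined value = 1 XOR 11 XOR 11 XOR 1 = 0.

0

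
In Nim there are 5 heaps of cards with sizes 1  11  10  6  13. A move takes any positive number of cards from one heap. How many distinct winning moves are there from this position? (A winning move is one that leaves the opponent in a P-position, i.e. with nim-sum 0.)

3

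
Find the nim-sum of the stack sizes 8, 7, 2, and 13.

0

Nim-sum: 8 ^ 7 ^ 2 ^ 13 = 0.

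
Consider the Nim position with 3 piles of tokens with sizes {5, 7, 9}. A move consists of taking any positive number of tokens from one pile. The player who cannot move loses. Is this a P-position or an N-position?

N-position

Compute the nim-sum pairwise:
5 XOR 7 = 2
2 XOR 9 = 11
The nim-sum is 11 ≠ 0, so this is an N-position: the player to move can win.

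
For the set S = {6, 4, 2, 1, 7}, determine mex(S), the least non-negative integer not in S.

0 is not in the set, so the mex is 0.

0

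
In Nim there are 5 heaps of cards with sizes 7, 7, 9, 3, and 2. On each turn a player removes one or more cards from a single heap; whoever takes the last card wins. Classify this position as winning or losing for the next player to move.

Winning position

Nim-sum: 7 ^ 7 ^ 9 ^ 3 ^ 2 = 8.
The nim-sum is 8 ≠ 0, so this is an N-position: the player to move can win.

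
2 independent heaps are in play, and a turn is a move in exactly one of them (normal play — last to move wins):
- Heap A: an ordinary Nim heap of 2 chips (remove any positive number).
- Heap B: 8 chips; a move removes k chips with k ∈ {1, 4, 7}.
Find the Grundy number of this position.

2

Heap A is a plain Nim heap of size 2, so its Grundy value is 2.
Grundy values for heap B (subtraction set {1, 4, 7}):
k:     0  1  2  3  4  5  6  7  8
g(k):  0  1  0  1  2  0  1  2  0
So g(8) = 0.
By the Sprague-Grundy theorem, the Grundy value of a sum of independent games is the XOR of the component values.
Combined value = 2 XOR 0 = 2.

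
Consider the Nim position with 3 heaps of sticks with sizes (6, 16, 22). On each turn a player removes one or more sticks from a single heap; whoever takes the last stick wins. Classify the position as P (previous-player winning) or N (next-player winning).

P-position

In binary:
  00110  (6)
  10000  (16)
  10110  (22)
  -----
  00000  (0)
The nim-sum is 0, so this is a P-position: the player to move is in a losing position under optimal play.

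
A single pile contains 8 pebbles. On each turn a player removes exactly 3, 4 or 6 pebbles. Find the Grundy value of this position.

2

Grundy values for subtraction set {3, 4, 6}:
k:     0  1  2  3  4  5  6  7  8
g(k):  0  0  0  1  1  1  2  2  2
So g(8) = 2.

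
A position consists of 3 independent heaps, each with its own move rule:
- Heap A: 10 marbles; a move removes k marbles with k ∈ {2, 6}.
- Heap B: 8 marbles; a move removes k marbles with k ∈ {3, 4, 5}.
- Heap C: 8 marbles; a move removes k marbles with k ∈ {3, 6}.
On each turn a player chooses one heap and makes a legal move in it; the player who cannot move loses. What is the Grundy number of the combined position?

3

Grundy values for heap A (subtraction set {2, 6}):
k:     0  1  2  3  4  5  6  7  8  9 10
g(k):  0  0  1  1  0  0  1  1  0  0  1
So g(10) = 1.
Build the Grundy sequence for heap B with g(k) = mex{g(k−s) : s ∈ {3, 4, 5}, s ≤ k}:
g(0) = mex{} = 0
g(1) = mex{} = 0
g(2) = mex{} = 0
g(3) = mex{0} = 1
g(4) = mex{0} = 1
g(5) = mex{0} = 1
g(6) = mex{0,1} = 2
g(7) = mex{0,1} = 2
g(8) = mex{1} = 0
So g(8) = 0.
Grundy values for heap C (subtraction set {3, 6}):
k:     0  1  2  3  4  5  6  7  8
g(k):  0  0  0  1  1  1  2  2  2
So g(8) = 2.
The value of a disjunctive sum is the nim-sum of the parts.
Combined value = 1 ⊕ 0 ⊕ 2 = 3.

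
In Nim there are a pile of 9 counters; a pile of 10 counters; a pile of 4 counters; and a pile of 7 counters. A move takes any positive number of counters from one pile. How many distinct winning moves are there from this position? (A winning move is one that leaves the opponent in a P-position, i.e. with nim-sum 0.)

Nim-sum: 9 ^ 10 ^ 4 ^ 7 = 0.
The nim-sum is already 0, so every move leaves a nonzero nim-sum — there are no winning moves.

0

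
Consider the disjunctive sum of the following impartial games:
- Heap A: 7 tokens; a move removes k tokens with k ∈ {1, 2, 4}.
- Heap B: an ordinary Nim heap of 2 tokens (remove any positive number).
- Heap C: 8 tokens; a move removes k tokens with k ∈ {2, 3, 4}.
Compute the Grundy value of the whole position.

2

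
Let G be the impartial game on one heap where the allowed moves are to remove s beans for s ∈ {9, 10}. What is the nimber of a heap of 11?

1

Grundy values for subtraction set {9, 10}:
k:     0  1  2  3  4  5  6  7  8  9 10 11
g(k):  0  0  0  0  0  0  0  0  0  1  1  1
So g(11) = 1.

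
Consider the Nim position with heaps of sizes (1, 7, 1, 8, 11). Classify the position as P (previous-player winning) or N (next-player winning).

Nim-sum: 1 XOR 7 XOR 1 XOR 8 XOR 11 = 4.
The nim-sum is 4 ≠ 0, so this is an N-position: the player to move can win.

N-position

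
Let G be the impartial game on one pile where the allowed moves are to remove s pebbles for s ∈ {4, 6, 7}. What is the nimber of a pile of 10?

2

Build the Grundy sequence with g(k) = mex{g(k−s) : s ∈ {4, 6, 7}, s ≤ k}:
k:     0  1  2  3  4  5  6  7  8  9 10
g(k):  0  0  0  0  1  1  1  1  2  2  2
So g(10) = 2.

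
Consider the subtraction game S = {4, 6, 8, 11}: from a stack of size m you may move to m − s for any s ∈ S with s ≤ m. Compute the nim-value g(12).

3

Grundy values for subtraction set {4, 6, 8, 11}:
g(0) = mex{} = 0
g(1) = mex{} = 0
g(2) = mex{} = 0
g(3) = mex{} = 0
g(4) = mex{0} = 1
g(5) = mex{0} = 1
g(6) = mex{0} = 1
g(7) = mex{0} = 1
g(8) = mex{0,1} = 2
g(9) = mex{0,1} = 2
g(10) = mex{0,1} = 2
g(11) = mex{0,1} = 2
g(12) = mex{0,1,2} = 3
So g(12) = 3.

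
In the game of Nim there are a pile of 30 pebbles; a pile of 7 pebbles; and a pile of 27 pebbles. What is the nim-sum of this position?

Nim-sum: 30 ⊕ 7 ⊕ 27 = 2.

2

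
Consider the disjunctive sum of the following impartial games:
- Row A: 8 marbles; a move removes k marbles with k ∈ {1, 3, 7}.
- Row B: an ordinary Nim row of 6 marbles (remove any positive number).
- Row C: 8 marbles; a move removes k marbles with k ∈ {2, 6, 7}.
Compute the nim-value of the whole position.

4

Build the Grundy sequence for row A with g(k) = mex{g(k−s) : s ∈ {1, 3, 7}, s ≤ k}:
k:     0  1  2  3  4  5  6  7  8
g(k):  0  1  0  1  0  1  0  1  0
So g(8) = 0.
Row B is a plain Nim row of size 6, so its Grundy value is 6.
Grundy values for row C (subtraction set {2, 6, 7}):
g(0) = mex{} = 0
g(1) = mex{} = 0
g(2) = mex{0} = 1
g(3) = mex{0} = 1
g(4) = mex{1} = 0
g(5) = mex{1} = 0
g(6) = mex{0} = 1
g(7) = mex{0} = 1
g(8) = mex{0,1} = 2
So g(8) = 2.
By the Sprague-Grundy theorem, the Grundy value of a sum of independent games is the XOR of the component values.
Combined value = 0 ⊕ 6 ⊕ 2 = 4.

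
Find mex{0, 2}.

0 is in the set but 1 is not, so the mex is 1.

1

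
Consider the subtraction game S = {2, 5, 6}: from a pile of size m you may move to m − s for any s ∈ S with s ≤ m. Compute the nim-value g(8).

0

Build the Grundy sequence with g(k) = mex{g(k−s) : s ∈ {2, 5, 6}, s ≤ k}:
g(0) = mex{} = 0
g(1) = mex{} = 0
g(2) = mex{0} = 1
g(3) = mex{0} = 1
g(4) = mex{1} = 0
g(5) = mex{0,1} = 2
g(6) = mex{0} = 1
g(7) = mex{0,1,2} = 3
g(8) = mex{1} = 0
So g(8) = 0.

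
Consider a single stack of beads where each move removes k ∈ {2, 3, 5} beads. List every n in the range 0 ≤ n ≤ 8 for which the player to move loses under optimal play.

0, 1, 7, 8

Build the Grundy sequence with g(k) = mex{g(k−s) : s ∈ {2, 3, 5}, s ≤ k}:
k:     0  1  2  3  4  5  6  7  8
g(k):  0  0  1  1  2  2  3  0  0
The P-positions (g = 0) in 0..8 are 0, 1, 7, 8.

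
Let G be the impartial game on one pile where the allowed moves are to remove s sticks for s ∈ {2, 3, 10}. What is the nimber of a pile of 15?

1

Compute g(0), g(1), … for moves {2, 3, 10}:
k:     0  1  2  3  4  5  6  7  8  9 10 11 12 13 14 15
g(k):  0  0  1  1  2  0  0  1  1  2  2  3  0  0  1  1
So g(15) = 1.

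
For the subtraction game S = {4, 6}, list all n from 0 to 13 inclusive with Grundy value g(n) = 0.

0, 1, 2, 3, 10, 11, 12, 13

Build the Grundy sequence with g(k) = mex{g(k−s) : s ∈ {4, 6}, s ≤ k}:
k:     0  1  2  3  4  5  6  7  8  9 10 11 12 13
g(k):  0  0  0  0  1  1  1  1  2  2  0  0  0  0
The P-positions (g = 0) in 0..13 are 0, 1, 2, 3, 10, 11, 12, 13.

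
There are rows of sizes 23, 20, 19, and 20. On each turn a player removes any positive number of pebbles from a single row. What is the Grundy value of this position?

4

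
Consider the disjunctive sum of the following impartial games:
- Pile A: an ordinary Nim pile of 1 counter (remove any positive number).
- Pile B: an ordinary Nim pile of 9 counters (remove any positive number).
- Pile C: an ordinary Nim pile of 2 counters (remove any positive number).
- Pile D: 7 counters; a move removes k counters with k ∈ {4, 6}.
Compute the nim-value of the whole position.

Pile A is a plain Nim pile of size 1, so its Grundy value is 1.
Pile B is a plain Nim pile of size 9, so its Grundy value is 9.
Pile C is a plain Nim pile of size 2, so its Grundy value is 2.
For pile D, compute g(0), g(1), … with moves {4, 6}:
g(0) = mex{} = 0
g(1) = mex{} = 0
g(2) = mex{} = 0
g(3) = mex{} = 0
g(4) = mex{0} = 1
g(5) = mex{0} = 1
g(6) = mex{0} = 1
g(7) = mex{0} = 1
So g(7) = 1.
The value of a disjunctive sum is the nim-sum of the parts.
Combined value = 1 ⊕ 9 ⊕ 2 ⊕ 1 = 11.

11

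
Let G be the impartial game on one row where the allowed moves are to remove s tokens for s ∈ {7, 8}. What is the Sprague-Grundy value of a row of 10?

1

Grundy values for subtraction set {7, 8}:
g(0) = mex{} = 0
g(1) = mex{} = 0
g(2) = mex{} = 0
g(3) = mex{} = 0
g(4) = mex{} = 0
g(5) = mex{} = 0
g(6) = mex{} = 0
g(7) = mex{0} = 1
g(8) = mex{0} = 1
g(9) = mex{0} = 1
g(10) = mex{0} = 1
So g(10) = 1.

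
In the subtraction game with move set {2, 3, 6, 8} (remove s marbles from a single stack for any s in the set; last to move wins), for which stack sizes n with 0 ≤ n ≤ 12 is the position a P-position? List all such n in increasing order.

0, 1, 5, 10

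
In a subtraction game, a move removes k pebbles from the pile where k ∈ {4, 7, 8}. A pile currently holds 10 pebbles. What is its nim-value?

Compute g(0), g(1), … for moves {4, 7, 8}:
g(0) = mex{} = 0
g(1) = mex{} = 0
g(2) = mex{} = 0
g(3) = mex{} = 0
g(4) = mex{0} = 1
g(5) = mex{0} = 1
g(6) = mex{0} = 1
g(7) = mex{0} = 1
g(8) = mex{0,1} = 2
g(9) = mex{0,1} = 2
g(10) = mex{0,1} = 2
So g(10) = 2.

2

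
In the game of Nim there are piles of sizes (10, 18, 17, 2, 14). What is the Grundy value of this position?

5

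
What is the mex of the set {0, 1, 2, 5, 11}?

3

The values 0, 1, 2 are all present; 3 is the first non-negative integer missing from the set.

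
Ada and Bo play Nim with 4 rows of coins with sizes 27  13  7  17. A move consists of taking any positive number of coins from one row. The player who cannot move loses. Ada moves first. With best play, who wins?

Bo wins

Compute the nim-sum pairwise:
27 XOR 13 = 22
22 XOR 7 = 17
17 XOR 17 = 0
The nim-sum is 0, so this is a P-position: the player to move is in a losing position under optimal play; Ada is about to move from it and so loses — Bo wins.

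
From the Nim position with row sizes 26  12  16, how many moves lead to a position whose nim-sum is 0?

Compute the nim-sum pairwise:
26 ⊕ 12 = 22
22 ⊕ 16 = 6
The overall nim-sum is X = 6. A row of size p has a winning move iff p XOR X < p (reduce it to p XOR X).
  26: 26 XOR 6 = 28 ≥ 26 — no move.
  12: 12 XOR 6 = 10 < 12 — winning move (to 10).
  16: 16 XOR 6 = 22 ≥ 16 — no move.
That gives 1 winning move.

1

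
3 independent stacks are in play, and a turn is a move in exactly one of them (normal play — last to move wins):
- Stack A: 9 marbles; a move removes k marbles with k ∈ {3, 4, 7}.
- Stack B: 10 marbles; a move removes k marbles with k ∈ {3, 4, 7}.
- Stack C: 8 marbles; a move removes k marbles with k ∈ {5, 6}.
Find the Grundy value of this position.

2

Grundy values for stack A (subtraction set {3, 4, 7}):
k:     0  1  2  3  4  5  6  7  8  9
g(k):  0  0  0  1  1  1  2  2  2  3
So g(9) = 3.
For stack B, compute g(0), g(1), … with moves {3, 4, 7}:
k:     0  1  2  3  4  5  6  7  8  9 10
g(k):  0  0  0  1  1  1  2  2  2  3  0
So g(10) = 0.
For stack C, compute g(0), g(1), … with moves {5, 6}:
k:     0  1  2  3  4  5  6  7  8
g(k):  0  0  0  0  0  1  1  1  1
So g(8) = 1.
By the Sprague-Grundy theorem, the Grundy value of a sum of independent games is the XOR of the component values.
Combined value = 3 XOR 0 XOR 1 = 2.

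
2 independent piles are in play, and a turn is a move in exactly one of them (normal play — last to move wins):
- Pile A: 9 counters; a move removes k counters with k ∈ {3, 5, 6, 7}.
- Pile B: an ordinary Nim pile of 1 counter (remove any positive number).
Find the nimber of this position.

2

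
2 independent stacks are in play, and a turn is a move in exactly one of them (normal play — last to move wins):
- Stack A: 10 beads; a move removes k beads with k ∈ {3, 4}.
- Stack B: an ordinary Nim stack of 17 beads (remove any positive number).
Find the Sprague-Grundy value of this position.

For stack A, compute g(0), g(1), … with moves {3, 4}:
k:     0  1  2  3  4  5  6  7  8  9 10
g(k):  0  0  0  1  1  1  2  0  0  0  1
So g(10) = 1.
Stack B is a plain Nim stack of size 17, so its Grundy value is 17.
By the Sprague-Grundy theorem, the Grundy value of a sum of independent games is the XOR of the component values.
Combined value = 1 XOR 17 = 16.

16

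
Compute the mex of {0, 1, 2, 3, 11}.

4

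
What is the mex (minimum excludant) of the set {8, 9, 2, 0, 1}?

The values 0, 1, 2 are all present; 3 is the first non-negative integer missing from the set.

3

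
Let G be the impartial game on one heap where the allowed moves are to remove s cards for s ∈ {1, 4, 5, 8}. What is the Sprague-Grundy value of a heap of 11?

Grundy values for subtraction set {1, 4, 5, 8}:
g(0) = mex{} = 0
g(1) = mex{0} = 1
g(2) = mex{1} = 0
g(3) = mex{0} = 1
g(4) = mex{0,1} = 2
g(5) = mex{0,1,2} = 3
g(6) = mex{0,1,3} = 2
g(7) = mex{0,1,2} = 3
g(8) = mex{0,1,2,3} = 4
g(9) = mex{1,2,3,4} = 0
g(10) = mex{0,2,3} = 1
g(11) = mex{1,2,3} = 0
So g(11) = 0.

0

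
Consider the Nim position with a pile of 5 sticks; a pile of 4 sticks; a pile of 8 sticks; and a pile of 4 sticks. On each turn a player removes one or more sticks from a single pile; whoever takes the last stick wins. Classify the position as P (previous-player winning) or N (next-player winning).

N-position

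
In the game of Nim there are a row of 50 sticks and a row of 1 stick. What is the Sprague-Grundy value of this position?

51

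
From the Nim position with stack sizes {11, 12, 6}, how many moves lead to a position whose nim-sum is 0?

1

Compute the nim-sum pairwise:
11 XOR 12 = 7
7 XOR 6 = 1
The overall nim-sum is X = 1. A stack of size p has a winning move iff p XOR X < p (reduce it to p XOR X).
  11: 11 XOR 1 = 10 < 11 — winning move (to 10).
  12: 12 XOR 1 = 13 ≥ 12 — no move.
  6: 6 XOR 1 = 7 ≥ 6 — no move.
That gives 1 winning move.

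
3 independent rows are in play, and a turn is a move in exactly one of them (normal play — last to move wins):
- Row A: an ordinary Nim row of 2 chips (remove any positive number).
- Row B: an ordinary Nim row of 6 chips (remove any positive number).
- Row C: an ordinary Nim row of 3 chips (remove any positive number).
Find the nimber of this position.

Row A is a plain Nim row of size 2, so its Grundy value is 2.
Row B is a plain Nim row of size 6, so its Grundy value is 6.
Row C is a plain Nim row of size 3, so its Grundy value is 3.
The value of a disjunctive sum is the nim-sum of the parts.
Combined value = 2 ⊕ 6 ⊕ 3 = 7.

7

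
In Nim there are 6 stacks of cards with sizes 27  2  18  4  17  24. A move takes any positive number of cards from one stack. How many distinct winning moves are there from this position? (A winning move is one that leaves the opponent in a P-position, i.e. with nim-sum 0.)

1

Compute the nim-sum pairwise:
27 ^ 2 = 25
25 ^ 18 = 11
11 ^ 4 = 15
15 ^ 17 = 30
30 ^ 24 = 6
The overall nim-sum is X = 6. A stack of size p has a winning move iff p XOR X < p (reduce it to p XOR X).
  27: 27 XOR 6 = 29 ≥ 27 — no move.
  2: 2 XOR 6 = 4 ≥ 2 — no move.
  18: 18 XOR 6 = 20 ≥ 18 — no move.
  4: 4 XOR 6 = 2 < 4 — winning move (to 2).
  17: 17 XOR 6 = 23 ≥ 17 — no move.
  24: 24 XOR 6 = 30 ≥ 24 — no move.
That gives 1 winning move.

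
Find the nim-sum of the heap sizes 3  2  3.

Nim-sum: 3 XOR 2 XOR 3 = 2.

2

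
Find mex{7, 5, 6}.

0 is not in the set, so the mex is 0.

0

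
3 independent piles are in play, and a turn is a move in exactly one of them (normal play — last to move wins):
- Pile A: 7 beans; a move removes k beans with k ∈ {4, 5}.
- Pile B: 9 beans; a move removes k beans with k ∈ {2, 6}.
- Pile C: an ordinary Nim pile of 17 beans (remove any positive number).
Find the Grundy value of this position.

16

Build the Grundy sequence for pile A with g(k) = mex{g(k−s) : s ∈ {4, 5}, s ≤ k}:
g(0) = mex{} = 0
g(1) = mex{} = 0
g(2) = mex{} = 0
g(3) = mex{} = 0
g(4) = mex{0} = 1
g(5) = mex{0} = 1
g(6) = mex{0} = 1
g(7) = mex{0} = 1
So g(7) = 1.
Grundy values for pile B (subtraction set {2, 6}):
g(0) = mex{} = 0
g(1) = mex{} = 0
g(2) = mex{0} = 1
g(3) = mex{0} = 1
g(4) = mex{1} = 0
g(5) = mex{1} = 0
g(6) = mex{0} = 1
g(7) = mex{0} = 1
g(8) = mex{1} = 0
g(9) = mex{1} = 0
So g(9) = 0.
Pile C is a plain Nim pile of size 17, so its Grundy value is 17.
The value of a disjunctive sum is the nim-sum of the parts.
Combined value = 1 XOR 0 XOR 17 = 16.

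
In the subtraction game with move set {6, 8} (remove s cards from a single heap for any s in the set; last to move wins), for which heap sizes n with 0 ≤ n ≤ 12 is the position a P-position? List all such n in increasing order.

Grundy values for subtraction set {6, 8}:
k:     0  1  2  3  4  5  6  7  8  9 10 11 12
g(k):  0  0  0  0  0  0  1  1  1  1  1  1  2
The P-positions (g = 0) in 0..12 are 0, 1, 2, 3, 4, 5.

0, 1, 2, 3, 4, 5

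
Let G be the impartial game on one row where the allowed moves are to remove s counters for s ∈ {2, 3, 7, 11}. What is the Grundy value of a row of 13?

2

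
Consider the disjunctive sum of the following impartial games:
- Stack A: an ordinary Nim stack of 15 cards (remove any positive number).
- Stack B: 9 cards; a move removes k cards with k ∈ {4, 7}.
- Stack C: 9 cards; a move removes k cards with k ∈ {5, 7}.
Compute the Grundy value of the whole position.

12

Stack A is a plain Nim stack of size 15, so its Grundy value is 15.
Build the Grundy sequence for stack B with g(k) = mex{g(k−s) : s ∈ {4, 7}, s ≤ k}:
k:     0  1  2  3  4  5  6  7  8  9
g(k):  0  0  0  0  1  1  1  1  2  2
So g(9) = 2.
For stack C, compute g(0), g(1), … with moves {5, 7}:
g(0) = mex{} = 0
g(1) = mex{} = 0
g(2) = mex{} = 0
g(3) = mex{} = 0
g(4) = mex{} = 0
g(5) = mex{0} = 1
g(6) = mex{0} = 1
g(7) = mex{0} = 1
g(8) = mex{0} = 1
g(9) = mex{0} = 1
So g(9) = 1.
The value of a disjunctive sum is the nim-sum of the parts.
Combined value = 15 ⊕ 2 ⊕ 1 = 12.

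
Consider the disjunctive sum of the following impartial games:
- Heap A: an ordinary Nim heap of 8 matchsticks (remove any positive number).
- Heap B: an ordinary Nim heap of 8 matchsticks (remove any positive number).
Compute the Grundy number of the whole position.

0

Heap A is a plain Nim heap of size 8, so its Grundy value is 8.
Heap B is a plain Nim heap of size 8, so its Grundy value is 8.
By the Sprague-Grundy theorem, the Grundy value of a sum of independent games is the XOR of the component values.
Combined value = 8 XOR 8 = 0.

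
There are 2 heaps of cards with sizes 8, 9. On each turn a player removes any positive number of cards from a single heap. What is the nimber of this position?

Compute the nim-sum pairwise:
8 ⊕ 9 = 1

1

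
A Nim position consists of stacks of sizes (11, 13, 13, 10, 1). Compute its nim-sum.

0

Compute the nim-sum pairwise:
11 ⊕ 13 = 6
6 ⊕ 13 = 11
11 ⊕ 10 = 1
1 ⊕ 1 = 0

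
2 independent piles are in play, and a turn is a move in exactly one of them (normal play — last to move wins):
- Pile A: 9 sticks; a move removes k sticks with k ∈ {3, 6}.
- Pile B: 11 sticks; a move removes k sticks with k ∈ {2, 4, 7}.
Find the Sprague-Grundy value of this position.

1

Grundy values for pile A (subtraction set {3, 6}):
g(0) = mex{} = 0
g(1) = mex{} = 0
g(2) = mex{} = 0
g(3) = mex{0} = 1
g(4) = mex{0} = 1
g(5) = mex{0} = 1
g(6) = mex{0,1} = 2
g(7) = mex{0,1} = 2
g(8) = mex{0,1} = 2
g(9) = mex{1,2} = 0
So g(9) = 0.
Grundy values for pile B (subtraction set {2, 4, 7}):
g(0) = mex{} = 0
g(1) = mex{} = 0
g(2) = mex{0} = 1
g(3) = mex{0} = 1
g(4) = mex{0,1} = 2
g(5) = mex{0,1} = 2
g(6) = mex{1,2} = 0
g(7) = mex{0,1,2} = 3
g(8) = mex{0,2} = 1
g(9) = mex{1,2,3} = 0
g(10) = mex{0,1} = 2
g(11) = mex{0,2,3} = 1
So g(11) = 1.
The value of a disjunctive sum is the nim-sum of the parts.
Combined value = 0 ⊕ 1 = 1.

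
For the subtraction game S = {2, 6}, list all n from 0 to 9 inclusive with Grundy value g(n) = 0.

0, 1, 4, 5, 8, 9

Compute g(0), g(1), … for moves {2, 6}:
g(0) = mex{} = 0
g(1) = mex{} = 0
g(2) = mex{0} = 1
g(3) = mex{0} = 1
g(4) = mex{1} = 0
g(5) = mex{1} = 0
g(6) = mex{0} = 1
g(7) = mex{0} = 1
g(8) = mex{1} = 0
g(9) = mex{1} = 0
The P-positions (g = 0) in 0..9 are 0, 1, 4, 5, 8, 9.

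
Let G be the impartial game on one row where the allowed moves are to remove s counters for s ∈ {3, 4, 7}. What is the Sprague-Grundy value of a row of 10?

0

Grundy values for subtraction set {3, 4, 7}:
g(0) = mex{} = 0
g(1) = mex{} = 0
g(2) = mex{} = 0
g(3) = mex{0} = 1
g(4) = mex{0} = 1
g(5) = mex{0} = 1
g(6) = mex{0,1} = 2
g(7) = mex{0,1} = 2
g(8) = mex{0,1} = 2
g(9) = mex{0,1,2} = 3
g(10) = mex{1,2} = 0
So g(10) = 0.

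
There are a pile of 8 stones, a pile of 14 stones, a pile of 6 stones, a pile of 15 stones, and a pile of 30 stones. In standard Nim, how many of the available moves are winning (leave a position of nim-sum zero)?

Nim-sum: 8 ^ 14 ^ 6 ^ 15 ^ 30 = 17.
The overall nim-sum is X = 17. A pile of size p has a winning move iff p XOR X < p (reduce it to p XOR X).
  8: 8 XOR 17 = 25 ≥ 8 — no move.
  14: 14 XOR 17 = 31 ≥ 14 — no move.
  6: 6 XOR 17 = 23 ≥ 6 — no move.
  15: 15 XOR 17 = 30 ≥ 15 — no move.
  30: 30 XOR 17 = 15 < 30 — winning move (to 15).
That gives 1 winning move.

1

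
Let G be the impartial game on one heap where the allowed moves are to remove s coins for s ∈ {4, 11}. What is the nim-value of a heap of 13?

Build the Grundy sequence with g(k) = mex{g(k−s) : s ∈ {4, 11}, s ≤ k}:
g(0) = mex{} = 0
g(1) = mex{} = 0
g(2) = mex{} = 0
g(3) = mex{} = 0
g(4) = mex{0} = 1
g(5) = mex{0} = 1
g(6) = mex{0} = 1
g(7) = mex{0} = 1
g(8) = mex{1} = 0
g(9) = mex{1} = 0
g(10) = mex{1} = 0
g(11) = mex{0,1} = 2
g(12) = mex{0} = 1
g(13) = mex{0} = 1
So g(13) = 1.

1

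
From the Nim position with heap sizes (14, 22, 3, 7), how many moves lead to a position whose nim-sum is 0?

Compute the nim-sum pairwise:
14 ^ 22 = 24
24 ^ 3 = 27
27 ^ 7 = 28
The overall nim-sum is X = 28. A heap of size p has a winning move iff p XOR X < p (reduce it to p XOR X).
  14: 14 XOR 28 = 18 ≥ 14 — no move.
  22: 22 XOR 28 = 10 < 22 — winning move (to 10).
  3: 3 XOR 28 = 31 ≥ 3 — no move.
  7: 7 XOR 28 = 27 ≥ 7 — no move.
That gives 1 winning move.

1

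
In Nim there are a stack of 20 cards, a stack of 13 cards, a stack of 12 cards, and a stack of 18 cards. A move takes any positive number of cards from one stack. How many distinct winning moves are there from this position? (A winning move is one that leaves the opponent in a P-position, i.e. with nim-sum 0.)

3

Compute the nim-sum pairwise:
20 XOR 13 = 25
25 XOR 12 = 21
21 XOR 18 = 7
The overall nim-sum is X = 7. A stack of size p has a winning move iff p XOR X < p (reduce it to p XOR X).
  20: 20 XOR 7 = 19 < 20 — winning move (to 19).
  13: 13 XOR 7 = 10 < 13 — winning move (to 10).
  12: 12 XOR 7 = 11 < 12 — winning move (to 11).
  18: 18 XOR 7 = 21 ≥ 18 — no move.
That gives 3 winning moves.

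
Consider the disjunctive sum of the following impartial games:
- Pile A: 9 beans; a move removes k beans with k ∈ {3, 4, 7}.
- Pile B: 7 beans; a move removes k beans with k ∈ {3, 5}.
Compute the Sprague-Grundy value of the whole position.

Grundy values for pile A (subtraction set {3, 4, 7}):
k:     0  1  2  3  4  5  6  7  8  9
g(k):  0  0  0  1  1  1  2  2  2  3
So g(9) = 3.
For pile B, compute g(0), g(1), … with moves {3, 5}:
g(0) = mex{} = 0
g(1) = mex{} = 0
g(2) = mex{} = 0
g(3) = mex{0} = 1
g(4) = mex{0} = 1
g(5) = mex{0} = 1
g(6) = mex{0,1} = 2
g(7) = mex{0,1} = 2
So g(7) = 2.
The value of a disjunctive sum is the nim-sum of the parts.
Combined value = 3 XOR 2 = 1.

1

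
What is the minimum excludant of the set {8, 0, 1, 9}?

2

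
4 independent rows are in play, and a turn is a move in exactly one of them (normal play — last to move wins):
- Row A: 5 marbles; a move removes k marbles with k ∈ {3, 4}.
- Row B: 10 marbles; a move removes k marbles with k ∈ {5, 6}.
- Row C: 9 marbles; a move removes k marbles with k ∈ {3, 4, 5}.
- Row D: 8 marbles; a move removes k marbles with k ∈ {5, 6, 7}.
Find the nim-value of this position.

For row A, compute g(0), g(1), … with moves {3, 4}:
k:     0  1  2  3  4  5
g(k):  0  0  0  1  1  1
So g(5) = 1.
For row B, compute g(0), g(1), … with moves {5, 6}:
g(0) = mex{} = 0
g(1) = mex{} = 0
g(2) = mex{} = 0
g(3) = mex{} = 0
g(4) = mex{} = 0
g(5) = mex{0} = 1
g(6) = mex{0} = 1
g(7) = mex{0} = 1
g(8) = mex{0} = 1
g(9) = mex{0} = 1
g(10) = mex{0,1} = 2
So g(10) = 2.
Build the Grundy sequence for row C with g(k) = mex{g(k−s) : s ∈ {3, 4, 5}, s ≤ k}:
k:     0  1  2  3  4  5  6  7  8  9
g(k):  0  0  0  1  1  1  2  2  0  0
So g(9) = 0.
For row D, compute g(0), g(1), … with moves {5, 6, 7}:
g(0) = mex{} = 0
g(1) = mex{} = 0
g(2) = mex{} = 0
g(3) = mex{} = 0
g(4) = mex{} = 0
g(5) = mex{0} = 1
g(6) = mex{0} = 1
g(7) = mex{0} = 1
g(8) = mex{0} = 1
So g(8) = 1.
By the Sprague-Grundy theorem, the Grundy value of a sum of independent games is the XOR of the component values.
Combined value = 1 ⊕ 2 ⊕ 0 ⊕ 1 = 2.

2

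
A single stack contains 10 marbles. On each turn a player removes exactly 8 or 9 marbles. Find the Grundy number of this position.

Grundy values for subtraction set {8, 9}:
g(0) = mex{} = 0
g(1) = mex{} = 0
g(2) = mex{} = 0
g(3) = mex{} = 0
g(4) = mex{} = 0
g(5) = mex{} = 0
g(6) = mex{} = 0
g(7) = mex{} = 0
g(8) = mex{0} = 1
g(9) = mex{0} = 1
g(10) = mex{0} = 1
So g(10) = 1.

1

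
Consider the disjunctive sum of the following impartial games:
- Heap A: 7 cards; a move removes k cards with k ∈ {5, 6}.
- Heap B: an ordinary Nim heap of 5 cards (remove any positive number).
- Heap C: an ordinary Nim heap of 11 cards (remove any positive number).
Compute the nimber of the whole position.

15

Build the Grundy sequence for heap A with g(k) = mex{g(k−s) : s ∈ {5, 6}, s ≤ k}:
g(0) = mex{} = 0
g(1) = mex{} = 0
g(2) = mex{} = 0
g(3) = mex{} = 0
g(4) = mex{} = 0
g(5) = mex{0} = 1
g(6) = mex{0} = 1
g(7) = mex{0} = 1
So g(7) = 1.
Heap B is a plain Nim heap of size 5, so its Grundy value is 5.
Heap C is a plain Nim heap of size 11, so its Grundy value is 11.
By the Sprague-Grundy theorem, the Grundy value of a sum of independent games is the XOR of the component values.
Combined value = 1 ⊕ 5 ⊕ 11 = 15.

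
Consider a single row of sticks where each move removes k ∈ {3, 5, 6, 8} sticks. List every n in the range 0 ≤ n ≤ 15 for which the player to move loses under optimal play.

Build the Grundy sequence with g(k) = mex{g(k−s) : s ∈ {3, 5, 6, 8}, s ≤ k}:
k:     0  1  2  3  4  5  6  7  8  9 10 11 12 13 14 15
g(k):  0  0  0  1  1  1  2  2  2  3  3  0  0  0  1  1
The P-positions (g = 0) in 0..15 are 0, 1, 2, 11, 12, 13.

0, 1, 2, 11, 12, 13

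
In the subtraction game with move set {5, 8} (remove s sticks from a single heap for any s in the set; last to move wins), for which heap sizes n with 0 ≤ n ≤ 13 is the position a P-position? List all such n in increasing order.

0, 1, 2, 3, 4, 13

Compute g(0), g(1), … for moves {5, 8}:
k:     0  1  2  3  4  5  6  7  8  9 10 11 12 13
g(k):  0  0  0  0  0  1  1  1  1  1  2  2  2  0
The P-positions (g = 0) in 0..13 are 0, 1, 2, 3, 4, 13.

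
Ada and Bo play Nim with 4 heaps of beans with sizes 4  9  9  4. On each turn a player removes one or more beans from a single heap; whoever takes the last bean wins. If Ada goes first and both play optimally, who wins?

Write each in binary and XOR column by column:
  0100  (4)
  1001  (9)
  1001  (9)
  0100  (4)
  ----
  0000  (0)
The nim-sum is 0, so this is a P-position: the player to move is in a losing position under optimal play; Ada is about to move from it and so loses — Bo wins.

Bo wins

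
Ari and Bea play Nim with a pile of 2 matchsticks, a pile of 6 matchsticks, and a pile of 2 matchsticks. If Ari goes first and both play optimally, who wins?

Compute the nim-sum pairwise:
2 ^ 6 = 4
4 ^ 2 = 6
The nim-sum is 6 ≠ 0, so this is an N-position: the player to move can win; Ari has a winning move.

Ari wins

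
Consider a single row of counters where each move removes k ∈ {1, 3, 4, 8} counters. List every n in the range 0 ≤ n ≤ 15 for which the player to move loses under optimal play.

0, 2, 7, 9, 14

Build the Grundy sequence with g(k) = mex{g(k−s) : s ∈ {1, 3, 4, 8}, s ≤ k}:
k:     0  1  2  3  4  5  6  7  8  9 10 11 12 13 14 15
g(k):  0  1  0  1  2  3  2  0  1  0  1  2  3  2  0  1
The P-positions (g = 0) in 0..15 are 0, 2, 7, 9, 14.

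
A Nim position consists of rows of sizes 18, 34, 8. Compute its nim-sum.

56

Nim-sum: 18 XOR 34 XOR 8 = 56.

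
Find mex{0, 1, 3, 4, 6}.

2

The values 0, 1 are all present; 2 is the first non-negative integer missing from the set.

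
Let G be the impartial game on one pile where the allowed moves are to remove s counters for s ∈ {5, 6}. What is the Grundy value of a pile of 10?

Build the Grundy sequence with g(k) = mex{g(k−s) : s ∈ {5, 6}, s ≤ k}:
k:     0  1  2  3  4  5  6  7  8  9 10
g(k):  0  0  0  0  0  1  1  1  1  1  2
So g(10) = 2.

2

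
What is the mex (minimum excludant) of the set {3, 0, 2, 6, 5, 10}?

1

0 is in the set but 1 is not, so the mex is 1.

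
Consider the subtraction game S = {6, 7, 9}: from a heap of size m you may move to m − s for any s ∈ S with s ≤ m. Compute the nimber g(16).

0

Grundy values for subtraction set {6, 7, 9}:
k:     0  1  2  3  4  5  6  7  8  9 10 11 12 13 14 15 16
g(k):  0  0  0  0  0  0  1  1  1  1  1  1  2  2  2  0  0
So g(16) = 0.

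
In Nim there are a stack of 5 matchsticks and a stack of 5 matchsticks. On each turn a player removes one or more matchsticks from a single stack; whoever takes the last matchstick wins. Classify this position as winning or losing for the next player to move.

Losing position

Compute the nim-sum pairwise:
5 ⊕ 5 = 0
The nim-sum is 0, so this is a P-position: the player to move is in a losing position under optimal play.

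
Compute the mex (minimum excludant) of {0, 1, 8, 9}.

2

The values 0, 1 are all present; 2 is the first non-negative integer missing from the set.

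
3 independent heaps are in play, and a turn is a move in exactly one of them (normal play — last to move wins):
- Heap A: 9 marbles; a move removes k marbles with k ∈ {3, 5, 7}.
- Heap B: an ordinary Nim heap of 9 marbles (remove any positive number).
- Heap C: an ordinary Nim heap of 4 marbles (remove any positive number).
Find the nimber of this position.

Build the Grundy sequence for heap A with g(k) = mex{g(k−s) : s ∈ {3, 5, 7}, s ≤ k}:
g(0) = mex{} = 0
g(1) = mex{} = 0
g(2) = mex{} = 0
g(3) = mex{0} = 1
g(4) = mex{0} = 1
g(5) = mex{0} = 1
g(6) = mex{0,1} = 2
g(7) = mex{0,1} = 2
g(8) = mex{0,1} = 2
g(9) = mex{0,1,2} = 3
So g(9) = 3.
Heap B is a plain Nim heap of size 9, so its Grundy value is 9.
Heap C is a plain Nim heap of size 4, so its Grundy value is 4.
By the Sprague-Grundy theorem, the Grundy value of a sum of independent games is the XOR of the component values.
Combined value = 3 XOR 9 XOR 4 = 14.

14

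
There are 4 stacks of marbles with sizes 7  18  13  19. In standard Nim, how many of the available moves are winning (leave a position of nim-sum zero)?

1

Bitwise XOR of the heap sizes:
  00111  (7)
  10010  (18)
  01101  (13)
  10011  (19)
  -----
  01011  (11)
The overall nim-sum is X = 11. A stack of size p has a winning move iff p XOR X < p (reduce it to p XOR X).
  7: 7 XOR 11 = 12 ≥ 7 — no move.
  18: 18 XOR 11 = 25 ≥ 18 — no move.
  13: 13 XOR 11 = 6 < 13 — winning move (to 6).
  19: 19 XOR 11 = 24 ≥ 19 — no move.
That gives 1 winning move.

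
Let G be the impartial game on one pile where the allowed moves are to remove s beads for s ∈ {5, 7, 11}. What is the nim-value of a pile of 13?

2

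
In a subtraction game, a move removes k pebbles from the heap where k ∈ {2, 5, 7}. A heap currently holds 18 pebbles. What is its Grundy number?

2

Grundy values for subtraction set {2, 5, 7}:
k:     0  1  2  3  4  5  6  7  8  9 10 11 12 13 14 15 16 17 18
g(k):  0  0  1  1  0  2  1  3  2  2  0  3  1  0  0  1  1  2  2
So g(18) = 2.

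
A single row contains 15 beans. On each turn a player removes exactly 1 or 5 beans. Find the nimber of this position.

Grundy values for subtraction set {1, 5}:
k:     0  1  2  3  4  5  6  7  8  9 10 11 12 13 14 15
g(k):  0  1  0  1  0  1  0  1  0  1  0  1  0  1  0  1
So g(15) = 1.

1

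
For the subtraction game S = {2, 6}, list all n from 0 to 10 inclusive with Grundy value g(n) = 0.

0, 1, 4, 5, 8, 9

Compute g(0), g(1), … for moves {2, 6}:
k:     0  1  2  3  4  5  6  7  8  9 10
g(k):  0  0  1  1  0  0  1  1  0  0  1
The P-positions (g = 0) in 0..10 are 0, 1, 4, 5, 8, 9.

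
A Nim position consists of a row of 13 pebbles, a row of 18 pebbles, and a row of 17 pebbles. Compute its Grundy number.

14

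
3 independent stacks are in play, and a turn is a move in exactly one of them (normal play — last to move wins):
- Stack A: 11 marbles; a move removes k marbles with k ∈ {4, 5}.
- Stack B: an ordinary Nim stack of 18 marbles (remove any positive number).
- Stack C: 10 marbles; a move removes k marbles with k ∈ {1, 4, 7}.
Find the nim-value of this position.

Grundy values for stack A (subtraction set {4, 5}):
g(0) = mex{} = 0
g(1) = mex{} = 0
g(2) = mex{} = 0
g(3) = mex{} = 0
g(4) = mex{0} = 1
g(5) = mex{0} = 1
g(6) = mex{0} = 1
g(7) = mex{0} = 1
g(8) = mex{0,1} = 2
g(9) = mex{1} = 0
g(10) = mex{1} = 0
g(11) = mex{1} = 0
So g(11) = 0.
Stack B is a plain Nim stack of size 18, so its Grundy value is 18.
For stack C, compute g(0), g(1), … with moves {1, 4, 7}:
g(0) = mex{} = 0
g(1) = mex{0} = 1
g(2) = mex{1} = 0
g(3) = mex{0} = 1
g(4) = mex{0,1} = 2
g(5) = mex{1,2} = 0
g(6) = mex{0} = 1
g(7) = mex{0,1} = 2
g(8) = mex{1,2} = 0
g(9) = mex{0} = 1
g(10) = mex{1} = 0
So g(10) = 0.
By the Sprague-Grundy theorem, the Grundy value of a sum of independent games is the XOR of the component values.
Combined value = 0 XOR 18 XOR 0 = 18.

18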